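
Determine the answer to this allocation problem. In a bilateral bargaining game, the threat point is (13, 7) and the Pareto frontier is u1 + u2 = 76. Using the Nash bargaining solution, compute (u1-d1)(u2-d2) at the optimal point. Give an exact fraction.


Step 1: The Nash solution splits surplus symmetrically above the disagreement point
Step 2: u1 = (total + d1 - d2)/2 = (76 + 13 - 7)/2 = 41
Step 3: u2 = (total - d1 + d2)/2 = (76 - 13 + 7)/2 = 35
Step 4: Nash product = (41 - 13) * (35 - 7)
Step 5: = 28 * 28 = 784

784


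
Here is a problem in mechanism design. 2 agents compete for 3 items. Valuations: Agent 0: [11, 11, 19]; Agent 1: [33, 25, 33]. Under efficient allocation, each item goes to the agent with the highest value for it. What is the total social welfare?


Step 1: For each item, find the maximum value among all agents.
Step 2: Item 0 -> Agent 1 (value 33)
Step 3: Item 1 -> Agent 1 (value 25)
Step 4: Item 2 -> Agent 1 (value 33)
Step 5: Total welfare = 33 + 25 + 33 = 91

91


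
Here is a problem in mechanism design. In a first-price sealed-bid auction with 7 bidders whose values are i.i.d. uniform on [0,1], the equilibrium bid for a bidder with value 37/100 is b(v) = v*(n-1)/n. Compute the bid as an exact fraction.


Step 1: The symmetric BNE bidding function is b(v) = v * (n-1) / n
Step 2: Substitute v = 37/100 and n = 7
Step 3: b = 37/100 * 6/7
Step 4: b = 111/350

111/350


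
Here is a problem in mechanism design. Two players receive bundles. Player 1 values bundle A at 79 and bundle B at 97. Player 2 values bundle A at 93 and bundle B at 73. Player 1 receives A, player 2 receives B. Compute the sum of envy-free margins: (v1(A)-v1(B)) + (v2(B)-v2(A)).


Step 1: Player 1's margin = v1(A) - v1(B) = 79 - 97 = -18
Step 2: Player 2's margin = v2(B) - v2(A) = 73 - 93 = -20
Step 3: Total margin = -18 + -20 = -38

-38


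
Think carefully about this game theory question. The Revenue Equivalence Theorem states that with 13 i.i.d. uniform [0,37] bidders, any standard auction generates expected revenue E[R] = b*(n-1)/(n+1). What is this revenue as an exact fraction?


Step 1: By Revenue Equivalence, expected revenue = b*(n-1)/(n+1)
Step 2: Substituting n = 13, b = 37
Step 3: Revenue = 37*(13-1)/(13+1) = 37*12/14
Step 4: Revenue = 444/14 = 222/7

222/7


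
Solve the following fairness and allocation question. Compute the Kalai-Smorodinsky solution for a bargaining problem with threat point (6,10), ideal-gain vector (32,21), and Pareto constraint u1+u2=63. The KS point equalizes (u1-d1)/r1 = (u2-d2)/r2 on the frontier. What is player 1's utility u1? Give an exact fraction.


Step 1: At the KS point, (u1-d1)/r1 = (u2-d2)/r2 = t and u1+u2 = 63
Step 2: u1 = d1 + r1*t and u2 = d2 + r2*t, so (d1 + r1*t) + (d2 + r2*t) = 63
Step 3: t = (63 - 6 - 10)/(32 + 21) = 47/53
Step 4: u1 = d1 + r1*t = 6 + 32 * 47/53 = 1822/53
Step 5: (Check: u2 = d2 + r2*t = 1517/53; u1+u2 = 1822/53 + 1517/53 = 63, on the frontier.)

1822/53


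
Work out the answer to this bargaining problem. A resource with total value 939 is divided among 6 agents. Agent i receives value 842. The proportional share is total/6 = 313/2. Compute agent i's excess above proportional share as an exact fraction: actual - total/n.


Step 1: Proportional share = 939/6 = 313/2
Step 2: Agent's actual allocation = 842
Step 3: Excess = 842 - 313/2 = 1371/2

1371/2


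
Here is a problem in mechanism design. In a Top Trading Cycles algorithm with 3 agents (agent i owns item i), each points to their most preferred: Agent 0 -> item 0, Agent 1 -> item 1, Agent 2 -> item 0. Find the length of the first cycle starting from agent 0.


Step 1: Trace the pointer graph from agent 0: 0 -> 0
Step 2: A cycle is detected when we revisit agent 0
Step 3: The cycle is: 0 -> 0
Step 4: Cycle length = 1

1


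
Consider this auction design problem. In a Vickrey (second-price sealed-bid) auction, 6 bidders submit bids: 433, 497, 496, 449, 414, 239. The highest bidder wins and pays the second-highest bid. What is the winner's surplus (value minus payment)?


Step 1: Sort bids in descending order: 497, 496, 449, 433, 414, 239
Step 2: The winning bid is the highest: 497
Step 3: The payment equals the second-highest bid: 496
Step 4: Surplus = winner's bid - payment = 497 - 496 = 1

1


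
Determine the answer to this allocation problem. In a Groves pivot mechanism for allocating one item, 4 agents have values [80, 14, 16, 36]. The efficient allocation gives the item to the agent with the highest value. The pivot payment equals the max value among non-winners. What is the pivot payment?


Step 1: The efficient winner is agent 0 with value 80
Step 2: Other agents' values: [14, 16, 36]
Step 3: Pivot payment = max(others) = 36
Step 4: The winner pays 36

36


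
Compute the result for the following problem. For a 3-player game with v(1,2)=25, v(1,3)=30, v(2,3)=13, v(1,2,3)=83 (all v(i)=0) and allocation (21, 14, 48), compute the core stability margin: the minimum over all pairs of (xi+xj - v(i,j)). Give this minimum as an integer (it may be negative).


Step 1: Slack for coalition (1,2): x1+x2 - v12 = 35 - 25 = 10
Step 2: Slack for coalition (1,3): x1+x3 - v13 = 69 - 30 = 39
Step 3: Slack for coalition (2,3): x2+x3 - v23 = 62 - 13 = 49
Step 4: Minimum slack = min(10, 39, 49) = 10, attained by (1,2); no pair can gain by deviating, so the allocation is in the core

10


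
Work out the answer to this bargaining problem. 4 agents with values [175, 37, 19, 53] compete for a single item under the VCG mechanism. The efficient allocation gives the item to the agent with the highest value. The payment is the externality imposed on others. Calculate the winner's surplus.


Step 1: The winner is the agent with the highest value: agent 0 with value 175
Step 2: Values of other agents: [37, 19, 53]
Step 3: VCG payment = max of others' values = 53
Step 4: Surplus = 175 - 53 = 122

122


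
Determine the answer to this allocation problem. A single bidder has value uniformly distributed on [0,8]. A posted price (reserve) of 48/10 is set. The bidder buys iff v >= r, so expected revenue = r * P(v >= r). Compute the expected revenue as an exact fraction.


Step 1: Posted price r = 24/5, value support [0,8]
Step 2: P(v >= r) = (8 - 24/5)/8 = 2/5
Step 3: Expected revenue = r * P(v >= r) = 24/5 * 2/5
Step 4: Revenue = 48/25

48/25


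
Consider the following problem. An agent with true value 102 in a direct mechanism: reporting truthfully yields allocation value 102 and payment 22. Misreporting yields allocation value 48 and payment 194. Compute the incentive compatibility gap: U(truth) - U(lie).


Step 1: U(truth) = value - payment = 102 - 22 = 80
Step 2: U(lie) = allocation - payment = 48 - 194 = -146
Step 3: IC gap = 80 - (-146) = 226

226


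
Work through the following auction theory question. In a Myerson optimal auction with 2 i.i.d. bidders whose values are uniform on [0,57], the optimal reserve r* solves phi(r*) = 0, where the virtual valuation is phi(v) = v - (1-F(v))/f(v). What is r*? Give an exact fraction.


Step 1: For U[0,57], F(v) = v/57 and f(v) = 1/57
Step 2: phi(v) = v - (1 - v/57)/(1/57) = v - (57 - v) = 2v - 57
Step 3: Set phi(r*) = 0: 2r* - 57 = 0
Step 4: r* = 57/2 (the number of bidders n = 2 does not enter)

57/2


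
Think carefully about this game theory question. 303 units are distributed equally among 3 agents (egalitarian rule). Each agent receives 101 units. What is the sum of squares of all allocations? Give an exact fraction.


Step 1: Each agent's share = 303/3 = 101
Step 2: Square of each share = (101)^2 = 10201
Step 3: Sum of squares = 3 * 10201 = 30603

30603


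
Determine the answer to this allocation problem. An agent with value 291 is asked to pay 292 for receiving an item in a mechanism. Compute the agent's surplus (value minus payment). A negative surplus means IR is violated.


Step 1: Surplus = value - payment = 291 - 292 = -1
Step 2: IR is violated (surplus < 0)

-1


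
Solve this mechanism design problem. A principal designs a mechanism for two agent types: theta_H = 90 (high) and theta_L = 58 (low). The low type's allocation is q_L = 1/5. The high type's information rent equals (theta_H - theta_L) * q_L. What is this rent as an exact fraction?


Step 1: theta_H - theta_L = 90 - 58 = 32
Step 2: Information rent = (theta_H - theta_L) * q_L
Step 3: = 32 * 1/5
Step 4: = 32/5

32/5


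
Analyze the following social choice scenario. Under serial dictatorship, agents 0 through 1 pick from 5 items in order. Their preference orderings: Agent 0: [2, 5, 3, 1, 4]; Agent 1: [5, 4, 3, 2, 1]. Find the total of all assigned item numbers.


Step 1: Agent 0 picks item 2
Step 2: Agent 1 picks item 5
Step 3: Sum = 2 + 5 = 7

7


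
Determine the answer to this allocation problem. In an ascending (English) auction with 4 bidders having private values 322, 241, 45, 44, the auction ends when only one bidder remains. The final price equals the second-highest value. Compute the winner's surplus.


Step 1: Identify the highest value: 322
Step 2: Identify the second-highest value: 241
Step 3: The final price = second-highest value = 241
Step 4: Surplus = 322 - 241 = 81

81


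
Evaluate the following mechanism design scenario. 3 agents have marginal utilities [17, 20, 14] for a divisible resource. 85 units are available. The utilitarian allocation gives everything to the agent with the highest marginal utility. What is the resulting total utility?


Step 1: The marginal utilities are [17, 20, 14]
Step 2: The highest marginal utility is 20
Step 3: All 85 units go to that agent
Step 4: Total utility = 20 * 85 = 1700

1700


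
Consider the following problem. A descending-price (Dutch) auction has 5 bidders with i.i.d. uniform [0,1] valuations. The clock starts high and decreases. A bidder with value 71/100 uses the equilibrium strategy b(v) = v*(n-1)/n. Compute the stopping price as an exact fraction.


Step 1: Dutch auctions are strategically equivalent to first-price auctions
Step 2: The equilibrium bid is b(v) = v*(n-1)/n
Step 3: b = 71/100 * 4/5
Step 4: b = 71/125

71/125


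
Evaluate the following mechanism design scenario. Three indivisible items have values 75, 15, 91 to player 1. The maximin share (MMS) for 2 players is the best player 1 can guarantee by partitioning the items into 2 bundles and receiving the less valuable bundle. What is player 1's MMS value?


Step 1: Item values = 75, 15, 91
Step 2: Enumerate all 2-bundle partitions and take the smaller bundle:
  Partition 1: {75} vs {15,91} -> bundles 75, 106; min = 75
  Partition 2: {15} vs {75,91} -> bundles 15, 166; min = 15
  Partition 3: {91} vs {75,15} -> bundles 91, 90; min = 90
Step 3: MMS = max(75, 15, 90) = 90

90


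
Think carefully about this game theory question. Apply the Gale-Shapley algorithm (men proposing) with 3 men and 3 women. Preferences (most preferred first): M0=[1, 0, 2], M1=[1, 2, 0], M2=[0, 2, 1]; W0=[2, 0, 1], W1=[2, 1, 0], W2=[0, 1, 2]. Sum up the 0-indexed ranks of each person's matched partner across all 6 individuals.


Step 1: Run Gale-Shapley (men propose, women hold best offer):
  M0 proposes to W1; she accepts
  M1 proposes to W1; she switches from M0
  M2 proposes to W0; she accepts
  M0 proposes to W0; rejected
  M0 proposes to W2; she accepts
Step 2: Final matching: W0-M2, W1-M1, W2-M0
Step 3: 0-indexed ranks (man's rank of his match, then woman's): 0 + 0 + 0 + 1 + 2 + 0
Step 4: Total rank sum = 3

3


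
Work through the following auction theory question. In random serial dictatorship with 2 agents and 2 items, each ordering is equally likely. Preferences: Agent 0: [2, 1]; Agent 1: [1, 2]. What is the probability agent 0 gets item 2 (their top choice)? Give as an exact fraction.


Step 1: Agent 0 wants item 2
Step 2: There are 2 possible orderings of agents
Step 3: In 2 orderings, agent 0 gets item 2
Step 4: Probability = 2/2 = 1

1


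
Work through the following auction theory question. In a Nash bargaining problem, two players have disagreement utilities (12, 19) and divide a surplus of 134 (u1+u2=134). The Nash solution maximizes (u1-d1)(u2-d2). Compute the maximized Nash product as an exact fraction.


Step 1: The Nash solution splits surplus symmetrically above the disagreement point
Step 2: u1 = (total + d1 - d2)/2 = (134 + 12 - 19)/2 = 127/2
Step 3: u2 = (total - d1 + d2)/2 = (134 - 12 + 19)/2 = 141/2
Step 4: Nash product = (127/2 - 12) * (141/2 - 19)
Step 5: = 103/2 * 103/2 = 10609/4

10609/4


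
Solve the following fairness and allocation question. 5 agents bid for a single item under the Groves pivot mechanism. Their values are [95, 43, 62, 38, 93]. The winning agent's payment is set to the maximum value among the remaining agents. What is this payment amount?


Step 1: The efficient winner is agent 0 with value 95
Step 2: Other agents' values: [43, 62, 38, 93]
Step 3: Pivot payment = max(others) = 93
Step 4: The winner pays 93

93


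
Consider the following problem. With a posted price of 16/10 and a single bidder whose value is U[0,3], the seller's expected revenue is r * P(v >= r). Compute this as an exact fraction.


Step 1: Posted price r = 8/5, value support [0,3]
Step 2: P(v >= r) = (3 - 8/5)/3 = 7/15
Step 3: Expected revenue = r * P(v >= r) = 8/5 * 7/15
Step 4: Revenue = 56/75

56/75


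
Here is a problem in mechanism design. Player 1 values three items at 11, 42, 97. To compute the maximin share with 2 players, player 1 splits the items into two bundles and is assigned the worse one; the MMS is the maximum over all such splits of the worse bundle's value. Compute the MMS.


Step 1: Item values = 11, 42, 97
Step 2: Enumerate all 2-bundle partitions and take the smaller bundle:
  Partition 1: {11} vs {42,97} -> bundles 11, 139; min = 11
  Partition 2: {42} vs {11,97} -> bundles 42, 108; min = 42
  Partition 3: {97} vs {11,42} -> bundles 97, 53; min = 53
Step 3: MMS = max(11, 42, 53) = 53

53


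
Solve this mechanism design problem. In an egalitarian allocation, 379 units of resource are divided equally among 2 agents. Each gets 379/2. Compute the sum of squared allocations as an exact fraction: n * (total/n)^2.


Step 1: Each agent's share = 379/2
Step 2: Square of each share = (379/2)^2 = 143641/4
Step 3: Sum of squares = 2 * 143641/4 = 143641/2

143641/2


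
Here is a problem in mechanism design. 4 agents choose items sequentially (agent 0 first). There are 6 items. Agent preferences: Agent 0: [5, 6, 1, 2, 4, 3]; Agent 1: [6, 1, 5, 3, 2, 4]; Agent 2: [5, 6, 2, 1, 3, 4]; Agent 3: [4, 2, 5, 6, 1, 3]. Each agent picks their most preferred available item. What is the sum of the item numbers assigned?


Step 1: Agent 0 picks item 5
Step 2: Agent 1 picks item 6
Step 3: Agent 2 picks item 2
Step 4: Agent 3 picks item 4
Step 5: Sum = 5 + 6 + 2 + 4 = 17

17


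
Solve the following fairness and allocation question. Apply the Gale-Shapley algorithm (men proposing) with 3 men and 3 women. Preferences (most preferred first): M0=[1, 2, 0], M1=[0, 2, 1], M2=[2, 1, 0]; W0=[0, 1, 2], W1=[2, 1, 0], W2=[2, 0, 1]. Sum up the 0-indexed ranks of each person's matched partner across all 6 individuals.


Step 1: Run Gale-Shapley (men propose, women hold best offer):
  M0 proposes to W1; she accepts
  M1 proposes to W0; she accepts
  M2 proposes to W2; she accepts
Step 2: Final matching: W0-M1, W1-M0, W2-M2
Step 3: 0-indexed ranks (man's rank of his match, then woman's): 0 + 1 + 0 + 2 + 0 + 0
Step 4: Total rank sum = 3

3


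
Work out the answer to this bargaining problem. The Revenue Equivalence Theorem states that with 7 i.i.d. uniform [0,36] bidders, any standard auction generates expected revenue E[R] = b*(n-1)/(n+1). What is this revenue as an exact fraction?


Step 1: By Revenue Equivalence, expected revenue = b*(n-1)/(n+1)
Step 2: Substituting n = 7, b = 36
Step 3: Revenue = 36*(7-1)/(7+1) = 36*6/8
Step 4: Revenue = 216/8 = 27

27


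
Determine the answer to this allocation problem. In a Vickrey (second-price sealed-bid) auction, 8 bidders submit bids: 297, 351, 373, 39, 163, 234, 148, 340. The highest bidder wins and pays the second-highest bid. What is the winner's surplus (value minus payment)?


Step 1: Sort bids in descending order: 373, 351, 340, 297, 234, 163, 148, 39
Step 2: The winning bid is the highest: 373
Step 3: The payment equals the second-highest bid: 351
Step 4: Surplus = winner's bid - payment = 373 - 351 = 22

22


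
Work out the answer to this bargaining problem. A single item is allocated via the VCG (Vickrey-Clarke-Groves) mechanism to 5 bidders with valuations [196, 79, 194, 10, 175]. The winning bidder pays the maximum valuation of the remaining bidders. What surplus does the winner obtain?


Step 1: The winner is the agent with the highest value: agent 0 with value 196
Step 2: Values of other agents: [79, 194, 10, 175]
Step 3: VCG payment = max of others' values = 194
Step 4: Surplus = 196 - 194 = 2

2


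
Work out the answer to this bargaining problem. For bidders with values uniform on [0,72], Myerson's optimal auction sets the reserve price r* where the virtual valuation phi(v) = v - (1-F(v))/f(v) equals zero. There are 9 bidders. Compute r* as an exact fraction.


Step 1: For U[0,72], F(v) = v/72 and f(v) = 1/72
Step 2: phi(v) = v - (1 - v/72)/(1/72) = v - (72 - v) = 2v - 72
Step 3: Set phi(r*) = 0: 2r* - 72 = 0
Step 4: r* = 72/2 = 36 (the number of bidders n = 9 does not enter)

36


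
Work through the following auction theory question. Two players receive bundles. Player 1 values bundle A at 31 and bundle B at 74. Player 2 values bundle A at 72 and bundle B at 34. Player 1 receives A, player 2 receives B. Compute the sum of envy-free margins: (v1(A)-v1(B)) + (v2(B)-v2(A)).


Step 1: Player 1's margin = v1(A) - v1(B) = 31 - 74 = -43
Step 2: Player 2's margin = v2(B) - v2(A) = 34 - 72 = -38
Step 3: Total margin = -43 + -38 = -81

-81


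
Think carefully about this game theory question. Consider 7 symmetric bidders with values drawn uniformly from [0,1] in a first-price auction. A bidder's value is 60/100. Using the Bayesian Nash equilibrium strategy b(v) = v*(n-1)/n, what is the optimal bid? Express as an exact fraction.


Step 1: The symmetric BNE bidding function is b(v) = v * (n-1) / n
Step 2: Substitute v = 3/5 and n = 7
Step 3: b = 3/5 * 6/7
Step 4: b = 18/35

18/35


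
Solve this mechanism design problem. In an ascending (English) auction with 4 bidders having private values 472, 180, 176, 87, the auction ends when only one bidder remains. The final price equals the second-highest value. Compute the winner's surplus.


Step 1: Identify the highest value: 472
Step 2: Identify the second-highest value: 180
Step 3: The final price = second-highest value = 180
Step 4: Surplus = 472 - 180 = 292

292


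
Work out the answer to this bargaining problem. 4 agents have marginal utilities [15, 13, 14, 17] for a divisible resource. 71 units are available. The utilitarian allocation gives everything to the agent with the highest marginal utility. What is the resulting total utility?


Step 1: The marginal utilities are [15, 13, 14, 17]
Step 2: The highest marginal utility is 17
Step 3: All 71 units go to that agent
Step 4: Total utility = 17 * 71 = 1207

1207


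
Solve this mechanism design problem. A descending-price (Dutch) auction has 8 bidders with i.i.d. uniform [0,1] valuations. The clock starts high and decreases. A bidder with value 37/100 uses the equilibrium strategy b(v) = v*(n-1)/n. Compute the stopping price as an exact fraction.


Step 1: Dutch auctions are strategically equivalent to first-price auctions
Step 2: The equilibrium bid is b(v) = v*(n-1)/n
Step 3: b = 37/100 * 7/8
Step 4: b = 259/800

259/800


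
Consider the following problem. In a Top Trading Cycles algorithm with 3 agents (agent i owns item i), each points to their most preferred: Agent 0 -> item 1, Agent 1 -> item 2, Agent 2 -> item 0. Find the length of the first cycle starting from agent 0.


Step 1: Trace the pointer graph from agent 0: 0 -> 1 -> 2 -> 0
Step 2: A cycle is detected when we revisit agent 0
Step 3: The cycle is: 0 -> 1 -> 2 -> 0
Step 4: Cycle length = 3

3


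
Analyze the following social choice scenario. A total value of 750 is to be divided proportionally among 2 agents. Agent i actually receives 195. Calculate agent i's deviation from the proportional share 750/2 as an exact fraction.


Step 1: Proportional share = 750/2 = 375
Step 2: Agent's actual allocation = 195
Step 3: Excess = 195 - 375 = -180

-180


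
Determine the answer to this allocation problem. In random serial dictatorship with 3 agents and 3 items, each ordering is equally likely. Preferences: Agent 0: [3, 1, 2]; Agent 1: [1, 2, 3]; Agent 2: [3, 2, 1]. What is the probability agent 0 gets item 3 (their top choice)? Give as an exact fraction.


Step 1: Agent 0 wants item 3
Step 2: There are 6 possible orderings of agents
Step 3: In 3 orderings, agent 0 gets item 3
Step 4: Probability = 3/6 = 1/2

1/2


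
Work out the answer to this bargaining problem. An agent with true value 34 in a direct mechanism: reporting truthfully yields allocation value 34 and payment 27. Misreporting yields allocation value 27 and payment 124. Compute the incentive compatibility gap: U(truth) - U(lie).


Step 1: U(truth) = value - payment = 34 - 27 = 7
Step 2: U(lie) = allocation - payment = 27 - 124 = -97
Step 3: IC gap = 7 - (-97) = 104

104


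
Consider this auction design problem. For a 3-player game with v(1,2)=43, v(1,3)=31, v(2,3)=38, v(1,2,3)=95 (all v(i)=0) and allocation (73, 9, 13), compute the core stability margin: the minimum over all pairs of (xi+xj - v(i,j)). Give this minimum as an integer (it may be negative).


Step 1: Slack for coalition (1,2): x1+x2 - v12 = 82 - 43 = 39
Step 2: Slack for coalition (1,3): x1+x3 - v13 = 86 - 31 = 55
Step 3: Slack for coalition (2,3): x2+x3 - v23 = 22 - 38 = -16
Step 4: Minimum slack = min(39, 55, -16) = -16, attained by (2,3); coalition (2,3) can block (slack < 0), so the allocation is not in the core

-16


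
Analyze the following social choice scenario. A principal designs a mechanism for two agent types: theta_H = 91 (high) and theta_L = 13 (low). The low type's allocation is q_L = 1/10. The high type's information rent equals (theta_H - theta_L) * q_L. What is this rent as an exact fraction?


Step 1: theta_H - theta_L = 91 - 13 = 78
Step 2: Information rent = (theta_H - theta_L) * q_L
Step 3: = 78 * 1/10
Step 4: = 39/5

39/5


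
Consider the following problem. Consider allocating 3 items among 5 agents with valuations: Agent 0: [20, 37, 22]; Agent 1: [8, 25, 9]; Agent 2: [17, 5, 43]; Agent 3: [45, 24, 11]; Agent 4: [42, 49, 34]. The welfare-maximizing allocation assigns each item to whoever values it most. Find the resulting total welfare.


Step 1: For each item, find the maximum value among all agents.
Step 2: Item 0 -> Agent 3 (value 45)
Step 3: Item 1 -> Agent 4 (value 49)
Step 4: Item 2 -> Agent 2 (value 43)
Step 5: Total welfare = 45 + 49 + 43 = 137

137


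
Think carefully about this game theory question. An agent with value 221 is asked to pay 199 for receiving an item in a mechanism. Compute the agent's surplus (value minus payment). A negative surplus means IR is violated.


Step 1: Surplus = value - payment = 221 - 199 = 22
Step 2: IR is satisfied (surplus >= 0)

22


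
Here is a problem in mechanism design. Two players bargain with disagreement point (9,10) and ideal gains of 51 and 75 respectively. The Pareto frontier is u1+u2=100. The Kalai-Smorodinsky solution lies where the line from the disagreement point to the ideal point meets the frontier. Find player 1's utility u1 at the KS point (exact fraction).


Step 1: At the KS point, (u1-d1)/r1 = (u2-d2)/r2 = t and u1+u2 = 100
Step 2: u1 = d1 + r1*t and u2 = d2 + r2*t, so (d1 + r1*t) + (d2 + r2*t) = 100
Step 3: t = (100 - 9 - 10)/(51 + 75) = 81/126 = 9/14
Step 4: u1 = d1 + r1*t = 9 + 51 * 9/14 = 585/14
Step 5: (Check: u2 = d2 + r2*t = 815/14; u1+u2 = 585/14 + 815/14 = 100, on the frontier.)

585/14


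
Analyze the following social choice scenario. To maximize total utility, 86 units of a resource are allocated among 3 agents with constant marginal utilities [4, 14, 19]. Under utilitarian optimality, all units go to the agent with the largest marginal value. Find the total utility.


Step 1: The marginal utilities are [4, 14, 19]
Step 2: The highest marginal utility is 19
Step 3: All 86 units go to that agent
Step 4: Total utility = 19 * 86 = 1634

1634


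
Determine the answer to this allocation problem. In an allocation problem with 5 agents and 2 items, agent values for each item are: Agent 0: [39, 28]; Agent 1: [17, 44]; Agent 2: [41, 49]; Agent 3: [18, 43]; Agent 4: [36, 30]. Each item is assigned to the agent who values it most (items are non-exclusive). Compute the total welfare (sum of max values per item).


Step 1: For each item, find the maximum value among all agents.
Step 2: Item 0 -> Agent 2 (value 41)
Step 3: Item 1 -> Agent 2 (value 49)
Step 4: Total welfare = 41 + 49 = 90

90


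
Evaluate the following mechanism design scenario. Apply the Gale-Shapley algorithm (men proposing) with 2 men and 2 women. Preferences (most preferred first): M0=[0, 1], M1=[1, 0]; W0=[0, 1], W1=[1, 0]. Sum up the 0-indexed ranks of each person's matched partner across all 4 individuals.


Step 1: Run Gale-Shapley (men propose, women hold best offer):
  M0 proposes to W0; she accepts
  M1 proposes to W1; she accepts
Step 2: Final matching: W0-M0, W1-M1
Step 3: 0-indexed ranks (man's rank of his match, then woman's): 0 + 0 + 0 + 0
Step 4: Total rank sum = 0

0


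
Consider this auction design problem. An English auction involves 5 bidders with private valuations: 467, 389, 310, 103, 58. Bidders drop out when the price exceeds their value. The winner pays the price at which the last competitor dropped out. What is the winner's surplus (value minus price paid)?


Step 1: Identify the highest value: 467
Step 2: Identify the second-highest value: 389
Step 3: The final price = second-highest value = 389
Step 4: Surplus = 467 - 389 = 78

78


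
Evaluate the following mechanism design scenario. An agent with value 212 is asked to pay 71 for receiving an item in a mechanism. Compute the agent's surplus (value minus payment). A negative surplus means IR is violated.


Step 1: Surplus = value - payment = 212 - 71 = 141
Step 2: IR is satisfied (surplus >= 0)

141


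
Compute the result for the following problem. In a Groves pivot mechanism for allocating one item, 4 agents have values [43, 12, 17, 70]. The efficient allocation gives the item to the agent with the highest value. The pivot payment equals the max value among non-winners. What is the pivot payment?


Step 1: The efficient winner is agent 3 with value 70
Step 2: Other agents' values: [43, 12, 17]
Step 3: Pivot payment = max(others) = 43
Step 4: The winner pays 43

43


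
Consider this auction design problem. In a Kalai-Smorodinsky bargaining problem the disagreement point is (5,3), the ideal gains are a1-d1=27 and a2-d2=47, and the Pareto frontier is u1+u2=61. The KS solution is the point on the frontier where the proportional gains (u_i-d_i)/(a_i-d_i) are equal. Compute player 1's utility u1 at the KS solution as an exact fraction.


Step 1: At the KS point, (u1-d1)/r1 = (u2-d2)/r2 = t and u1+u2 = 61
Step 2: u1 = d1 + r1*t and u2 = d2 + r2*t, so (d1 + r1*t) + (d2 + r2*t) = 61
Step 3: t = (61 - 5 - 3)/(27 + 47) = 53/74
Step 4: u1 = d1 + r1*t = 5 + 27 * 53/74 = 1801/74
Step 5: (Check: u2 = d2 + r2*t = 2713/74; u1+u2 = 1801/74 + 2713/74 = 61, on the frontier.)

1801/74


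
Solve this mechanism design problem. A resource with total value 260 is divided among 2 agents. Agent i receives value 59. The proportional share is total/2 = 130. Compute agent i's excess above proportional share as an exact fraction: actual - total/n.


Step 1: Proportional share = 260/2 = 130
Step 2: Agent's actual allocation = 59
Step 3: Excess = 59 - 130 = -71

-71


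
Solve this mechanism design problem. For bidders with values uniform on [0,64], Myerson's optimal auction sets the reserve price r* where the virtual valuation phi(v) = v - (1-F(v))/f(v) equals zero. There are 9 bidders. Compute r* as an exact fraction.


Step 1: For U[0,64], F(v) = v/64 and f(v) = 1/64
Step 2: phi(v) = v - (1 - v/64)/(1/64) = v - (64 - v) = 2v - 64
Step 3: Set phi(r*) = 0: 2r* - 64 = 0
Step 4: r* = 64/2 = 32 (the number of bidders n = 9 does not enter)

32


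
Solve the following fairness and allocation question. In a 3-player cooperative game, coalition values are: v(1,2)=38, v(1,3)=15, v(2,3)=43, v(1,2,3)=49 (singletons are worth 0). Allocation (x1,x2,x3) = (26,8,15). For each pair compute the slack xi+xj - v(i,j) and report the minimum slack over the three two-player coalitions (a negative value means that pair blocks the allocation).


Step 1: Slack for coalition (1,2): x1+x2 - v12 = 34 - 38 = -4
Step 2: Slack for coalition (1,3): x1+x3 - v13 = 41 - 15 = 26
Step 3: Slack for coalition (2,3): x2+x3 - v23 = 23 - 43 = -20
Step 4: Minimum slack = min(-4, 26, -20) = -20, attained by (2,3); coalition (2,3) can block (slack < 0), so the allocation is not in the core

-20


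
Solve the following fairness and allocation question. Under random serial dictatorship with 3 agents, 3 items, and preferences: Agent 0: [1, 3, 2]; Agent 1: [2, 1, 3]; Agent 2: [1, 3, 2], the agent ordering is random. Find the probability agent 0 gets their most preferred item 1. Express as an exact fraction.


Step 1: Agent 0 wants item 1
Step 2: There are 6 possible orderings of agents
Step 3: In 3 orderings, agent 0 gets item 1
Step 4: Probability = 3/6 = 1/2

1/2


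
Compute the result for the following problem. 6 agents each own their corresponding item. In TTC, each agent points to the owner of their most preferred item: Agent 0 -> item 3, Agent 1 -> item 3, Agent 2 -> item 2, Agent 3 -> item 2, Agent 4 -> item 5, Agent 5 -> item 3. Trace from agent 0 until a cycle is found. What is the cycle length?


Step 1: Trace the pointer graph from agent 0: 0 -> 3 -> 2 -> 2
Step 2: A cycle is detected when we revisit agent 2
Step 3: The cycle is: 2 -> 2
Step 4: Cycle length = 1

1


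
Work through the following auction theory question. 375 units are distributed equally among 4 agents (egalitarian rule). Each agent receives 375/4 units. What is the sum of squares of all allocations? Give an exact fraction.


Step 1: Each agent's share = 375/4
Step 2: Square of each share = (375/4)^2 = 140625/16
Step 3: Sum of squares = 4 * 140625/16 = 140625/4

140625/4


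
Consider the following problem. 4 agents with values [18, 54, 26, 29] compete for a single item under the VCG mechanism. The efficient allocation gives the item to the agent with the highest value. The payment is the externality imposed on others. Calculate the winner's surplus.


Step 1: The winner is the agent with the highest value: agent 1 with value 54
Step 2: Values of other agents: [18, 26, 29]
Step 3: VCG payment = max of others' values = 29
Step 4: Surplus = 54 - 29 = 25

25


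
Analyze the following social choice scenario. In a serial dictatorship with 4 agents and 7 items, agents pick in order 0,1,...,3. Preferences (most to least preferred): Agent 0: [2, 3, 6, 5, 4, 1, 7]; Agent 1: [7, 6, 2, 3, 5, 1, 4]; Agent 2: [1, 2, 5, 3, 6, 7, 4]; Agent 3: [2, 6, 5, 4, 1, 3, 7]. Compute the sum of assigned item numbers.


Step 1: Agent 0 picks item 2
Step 2: Agent 1 picks item 7
Step 3: Agent 2 picks item 1
Step 4: Agent 3 picks item 6
Step 5: Sum = 2 + 7 + 1 + 6 = 16

16


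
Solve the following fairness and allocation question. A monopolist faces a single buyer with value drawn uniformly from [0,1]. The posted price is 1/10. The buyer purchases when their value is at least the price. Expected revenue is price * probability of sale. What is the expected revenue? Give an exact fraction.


Step 1: Posted price r = 1/10, value support [0,1]
Step 2: P(v >= r) = (1 - 1/10)/1 = 9/10
Step 3: Expected revenue = r * P(v >= r) = 1/10 * 9/10
Step 4: Revenue = 9/100

9/100


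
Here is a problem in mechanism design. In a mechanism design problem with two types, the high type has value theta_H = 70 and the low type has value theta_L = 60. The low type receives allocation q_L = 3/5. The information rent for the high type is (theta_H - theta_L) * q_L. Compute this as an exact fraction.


Step 1: theta_H - theta_L = 70 - 60 = 10
Step 2: Information rent = (theta_H - theta_L) * q_L
Step 3: = 10 * 3/5
Step 4: = 6

6


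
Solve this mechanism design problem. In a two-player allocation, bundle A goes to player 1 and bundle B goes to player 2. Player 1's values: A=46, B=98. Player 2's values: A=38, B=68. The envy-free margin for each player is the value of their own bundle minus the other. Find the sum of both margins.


Step 1: Player 1's margin = v1(A) - v1(B) = 46 - 98 = -52
Step 2: Player 2's margin = v2(B) - v2(A) = 68 - 38 = 30
Step 3: Total margin = -52 + 30 = -22

-22


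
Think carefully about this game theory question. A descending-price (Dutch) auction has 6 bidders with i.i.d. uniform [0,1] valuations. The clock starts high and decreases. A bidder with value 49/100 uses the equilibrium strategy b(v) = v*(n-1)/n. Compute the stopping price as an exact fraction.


Step 1: Dutch auctions are strategically equivalent to first-price auctions
Step 2: The equilibrium bid is b(v) = v*(n-1)/n
Step 3: b = 49/100 * 5/6
Step 4: b = 49/120

49/120


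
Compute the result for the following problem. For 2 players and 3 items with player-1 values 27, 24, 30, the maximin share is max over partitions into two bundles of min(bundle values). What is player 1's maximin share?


Step 1: Item values = 27, 24, 30
Step 2: Enumerate all 2-bundle partitions and take the smaller bundle:
  Partition 1: {27} vs {24,30} -> bundles 27, 54; min = 27
  Partition 2: {24} vs {27,30} -> bundles 24, 57; min = 24
  Partition 3: {30} vs {27,24} -> bundles 30, 51; min = 30
Step 3: MMS = max(27, 24, 30) = 30

30


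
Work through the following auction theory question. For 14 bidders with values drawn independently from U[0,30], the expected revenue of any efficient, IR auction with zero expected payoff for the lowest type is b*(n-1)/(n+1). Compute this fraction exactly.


Step 1: By Revenue Equivalence, expected revenue = b*(n-1)/(n+1)
Step 2: Substituting n = 14, b = 30
Step 3: Revenue = 30*(14-1)/(14+1) = 30*13/15
Step 4: Revenue = 390/15 = 26

26


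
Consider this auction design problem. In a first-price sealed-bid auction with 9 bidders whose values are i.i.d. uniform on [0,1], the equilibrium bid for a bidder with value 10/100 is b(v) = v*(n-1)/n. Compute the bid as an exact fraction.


Step 1: The symmetric BNE bidding function is b(v) = v * (n-1) / n
Step 2: Substitute v = 1/10 and n = 9
Step 3: b = 1/10 * 8/9
Step 4: b = 4/45

4/45


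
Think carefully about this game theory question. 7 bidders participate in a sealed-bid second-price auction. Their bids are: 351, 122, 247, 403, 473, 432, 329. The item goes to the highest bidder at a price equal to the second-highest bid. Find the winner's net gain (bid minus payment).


Step 1: Sort bids in descending order: 473, 432, 403, 351, 329, 247, 122
Step 2: The winning bid is the highest: 473
Step 3: The payment equals the second-highest bid: 432
Step 4: Surplus = winner's bid - payment = 473 - 432 = 41

41


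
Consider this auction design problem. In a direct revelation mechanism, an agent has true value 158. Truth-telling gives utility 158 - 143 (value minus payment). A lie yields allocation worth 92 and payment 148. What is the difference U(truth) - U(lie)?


Step 1: U(truth) = value - payment = 158 - 143 = 15
Step 2: U(lie) = allocation - payment = 92 - 148 = -56
Step 3: IC gap = 15 - (-56) = 71

71


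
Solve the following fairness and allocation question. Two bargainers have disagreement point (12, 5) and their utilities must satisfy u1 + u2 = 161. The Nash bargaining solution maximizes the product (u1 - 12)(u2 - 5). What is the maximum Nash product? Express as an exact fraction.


Step 1: The Nash solution splits surplus symmetrically above the disagreement point
Step 2: u1 = (total + d1 - d2)/2 = (161 + 12 - 5)/2 = 84
Step 3: u2 = (total - d1 + d2)/2 = (161 - 12 + 5)/2 = 77
Step 4: Nash product = (84 - 12) * (77 - 5)
Step 5: = 72 * 72 = 5184

5184


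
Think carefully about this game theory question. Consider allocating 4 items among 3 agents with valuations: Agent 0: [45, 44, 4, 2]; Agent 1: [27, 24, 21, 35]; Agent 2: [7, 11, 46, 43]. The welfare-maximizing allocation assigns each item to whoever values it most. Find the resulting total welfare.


Step 1: For each item, find the maximum value among all agents.
Step 2: Item 0 -> Agent 0 (value 45)
Step 3: Item 1 -> Agent 0 (value 44)
Step 4: Item 2 -> Agent 2 (value 46)
Step 5: Item 3 -> Agent 2 (value 43)
Step 6: Total welfare = 45 + 44 + 46 + 43 = 178

178


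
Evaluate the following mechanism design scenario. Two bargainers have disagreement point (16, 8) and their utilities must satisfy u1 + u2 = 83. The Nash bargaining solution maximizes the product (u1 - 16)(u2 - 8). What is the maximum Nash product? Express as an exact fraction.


Step 1: The Nash solution splits surplus symmetrically above the disagreement point
Step 2: u1 = (total + d1 - d2)/2 = (83 + 16 - 8)/2 = 91/2
Step 3: u2 = (total - d1 + d2)/2 = (83 - 16 + 8)/2 = 75/2
Step 4: Nash product = (91/2 - 16) * (75/2 - 8)
Step 5: = 59/2 * 59/2 = 3481/4

3481/4


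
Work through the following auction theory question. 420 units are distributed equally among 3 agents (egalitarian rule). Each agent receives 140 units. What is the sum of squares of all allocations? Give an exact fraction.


Step 1: Each agent's share = 420/3 = 140
Step 2: Square of each share = (140)^2 = 19600
Step 3: Sum of squares = 3 * 19600 = 58800

58800


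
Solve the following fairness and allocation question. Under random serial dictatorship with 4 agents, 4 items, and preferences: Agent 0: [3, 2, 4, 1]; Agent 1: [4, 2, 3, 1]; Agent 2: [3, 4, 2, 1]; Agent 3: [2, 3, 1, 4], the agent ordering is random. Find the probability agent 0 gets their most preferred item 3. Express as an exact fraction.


Step 1: Agent 0 wants item 3
Step 2: There are 24 possible orderings of agents
Step 3: In 12 orderings, agent 0 gets item 3
Step 4: Probability = 12/24 = 1/2

1/2


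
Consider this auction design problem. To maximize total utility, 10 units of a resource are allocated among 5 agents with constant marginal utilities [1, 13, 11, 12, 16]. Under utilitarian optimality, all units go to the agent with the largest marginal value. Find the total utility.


Step 1: The marginal utilities are [1, 13, 11, 12, 16]
Step 2: The highest marginal utility is 16
Step 3: All 10 units go to that agent
Step 4: Total utility = 16 * 10 = 160

160


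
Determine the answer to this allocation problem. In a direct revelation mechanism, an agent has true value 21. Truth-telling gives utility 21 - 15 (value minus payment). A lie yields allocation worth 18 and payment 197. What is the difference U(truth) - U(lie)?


Step 1: U(truth) = value - payment = 21 - 15 = 6
Step 2: U(lie) = allocation - payment = 18 - 197 = -179
Step 3: IC gap = 6 - (-179) = 185

185


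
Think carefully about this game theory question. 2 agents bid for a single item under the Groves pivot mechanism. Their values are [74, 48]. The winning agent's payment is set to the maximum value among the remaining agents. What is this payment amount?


Step 1: The efficient winner is agent 0 with value 74
Step 2: Other agents' values: [48]
Step 3: Pivot payment = max(others) = 48
Step 4: The winner pays 48

48


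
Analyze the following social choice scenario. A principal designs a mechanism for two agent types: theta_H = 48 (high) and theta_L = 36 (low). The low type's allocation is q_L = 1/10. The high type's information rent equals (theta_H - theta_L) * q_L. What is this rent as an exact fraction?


Step 1: theta_H - theta_L = 48 - 36 = 12
Step 2: Information rent = (theta_H - theta_L) * q_L
Step 3: = 12 * 1/10
Step 4: = 6/5

6/5
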